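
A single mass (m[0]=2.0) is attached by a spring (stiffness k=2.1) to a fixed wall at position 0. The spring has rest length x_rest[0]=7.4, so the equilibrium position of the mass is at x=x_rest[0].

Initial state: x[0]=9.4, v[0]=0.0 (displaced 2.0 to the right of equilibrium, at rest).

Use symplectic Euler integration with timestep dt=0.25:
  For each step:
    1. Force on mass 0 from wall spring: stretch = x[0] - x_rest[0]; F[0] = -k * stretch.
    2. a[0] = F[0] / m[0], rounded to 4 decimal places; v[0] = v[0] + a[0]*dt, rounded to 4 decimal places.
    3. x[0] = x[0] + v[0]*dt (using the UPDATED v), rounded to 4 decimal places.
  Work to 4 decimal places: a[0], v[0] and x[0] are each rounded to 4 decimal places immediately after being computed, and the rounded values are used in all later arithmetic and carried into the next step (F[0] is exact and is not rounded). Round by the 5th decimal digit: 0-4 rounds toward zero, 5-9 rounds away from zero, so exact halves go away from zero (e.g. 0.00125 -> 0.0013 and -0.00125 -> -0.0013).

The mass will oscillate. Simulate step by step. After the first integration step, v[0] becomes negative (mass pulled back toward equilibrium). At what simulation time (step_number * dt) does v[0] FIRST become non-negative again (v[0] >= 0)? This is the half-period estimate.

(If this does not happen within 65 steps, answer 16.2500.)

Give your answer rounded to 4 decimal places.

Answer: 3.2500

Derivation:
Step 0: x=[9.4000] v=[0.0000]
Step 1: x=[9.2688] v=[-0.5250]
Step 2: x=[9.0149] v=[-1.0156]
Step 3: x=[8.6550] v=[-1.4395]
Step 4: x=[8.2128] v=[-1.7690]
Step 5: x=[7.7172] v=[-1.9824]
Step 6: x=[7.2008] v=[-2.0657]
Step 7: x=[6.6975] v=[-2.0134]
Step 8: x=[6.2403] v=[-1.8290]
Step 9: x=[5.8592] v=[-1.5246]
Step 10: x=[5.5792] v=[-1.1202]
Step 11: x=[5.4186] v=[-0.6423]
Step 12: x=[5.3881] v=[-0.1222]
Step 13: x=[5.4896] v=[0.4059]
First v>=0 after going negative at step 13, time=3.2500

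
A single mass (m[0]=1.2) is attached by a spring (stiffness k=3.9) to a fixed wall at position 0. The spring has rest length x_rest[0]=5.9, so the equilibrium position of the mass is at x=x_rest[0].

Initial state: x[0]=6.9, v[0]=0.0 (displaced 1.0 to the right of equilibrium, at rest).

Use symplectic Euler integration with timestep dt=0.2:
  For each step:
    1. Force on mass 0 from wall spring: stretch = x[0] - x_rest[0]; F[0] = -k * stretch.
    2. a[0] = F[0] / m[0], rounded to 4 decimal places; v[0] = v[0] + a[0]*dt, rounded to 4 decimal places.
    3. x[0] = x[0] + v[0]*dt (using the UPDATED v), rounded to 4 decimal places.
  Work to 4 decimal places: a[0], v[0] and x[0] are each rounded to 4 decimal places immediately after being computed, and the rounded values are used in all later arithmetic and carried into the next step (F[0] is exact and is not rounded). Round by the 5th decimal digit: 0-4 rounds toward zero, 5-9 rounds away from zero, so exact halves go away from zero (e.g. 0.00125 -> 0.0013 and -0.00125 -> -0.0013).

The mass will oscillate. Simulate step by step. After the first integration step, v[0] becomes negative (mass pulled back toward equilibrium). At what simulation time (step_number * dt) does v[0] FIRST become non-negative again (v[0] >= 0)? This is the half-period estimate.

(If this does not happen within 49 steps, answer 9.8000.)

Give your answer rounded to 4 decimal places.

Step 0: x=[6.9000] v=[0.0000]
Step 1: x=[6.7700] v=[-0.6500]
Step 2: x=[6.5269] v=[-1.2155]
Step 3: x=[6.2023] v=[-1.6230]
Step 4: x=[5.8384] v=[-1.8195]
Step 5: x=[5.4825] v=[-1.7795]
Step 6: x=[5.1809] v=[-1.5081]
Step 7: x=[4.9728] v=[-1.0407]
Step 8: x=[4.8852] v=[-0.4380]
Step 9: x=[4.9295] v=[0.2216]
First v>=0 after going negative at step 9, time=1.8000

Answer: 1.8000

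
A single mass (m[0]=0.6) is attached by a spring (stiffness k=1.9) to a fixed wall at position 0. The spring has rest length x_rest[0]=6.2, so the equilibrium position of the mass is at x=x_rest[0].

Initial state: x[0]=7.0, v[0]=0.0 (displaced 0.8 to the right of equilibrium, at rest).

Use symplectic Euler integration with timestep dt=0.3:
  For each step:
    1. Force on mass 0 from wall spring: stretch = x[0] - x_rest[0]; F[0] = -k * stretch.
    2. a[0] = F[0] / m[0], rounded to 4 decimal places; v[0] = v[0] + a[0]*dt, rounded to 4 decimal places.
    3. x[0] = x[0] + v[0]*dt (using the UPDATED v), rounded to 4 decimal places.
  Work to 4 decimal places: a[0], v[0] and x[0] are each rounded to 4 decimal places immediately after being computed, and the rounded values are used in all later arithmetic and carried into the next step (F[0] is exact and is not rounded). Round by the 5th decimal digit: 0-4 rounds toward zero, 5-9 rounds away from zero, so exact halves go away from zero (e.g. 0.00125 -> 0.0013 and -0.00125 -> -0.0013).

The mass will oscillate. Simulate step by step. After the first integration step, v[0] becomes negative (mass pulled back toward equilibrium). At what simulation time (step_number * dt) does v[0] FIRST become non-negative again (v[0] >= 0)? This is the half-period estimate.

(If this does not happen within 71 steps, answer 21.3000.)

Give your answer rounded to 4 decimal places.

Step 0: x=[7.0000] v=[0.0000]
Step 1: x=[6.7720] v=[-0.7600]
Step 2: x=[6.3810] v=[-1.3034]
Step 3: x=[5.9384] v=[-1.4754]
Step 4: x=[5.5703] v=[-1.2269]
Step 5: x=[5.3817] v=[-0.6287]
Step 6: x=[5.4263] v=[0.1487]
First v>=0 after going negative at step 6, time=1.8000

Answer: 1.8000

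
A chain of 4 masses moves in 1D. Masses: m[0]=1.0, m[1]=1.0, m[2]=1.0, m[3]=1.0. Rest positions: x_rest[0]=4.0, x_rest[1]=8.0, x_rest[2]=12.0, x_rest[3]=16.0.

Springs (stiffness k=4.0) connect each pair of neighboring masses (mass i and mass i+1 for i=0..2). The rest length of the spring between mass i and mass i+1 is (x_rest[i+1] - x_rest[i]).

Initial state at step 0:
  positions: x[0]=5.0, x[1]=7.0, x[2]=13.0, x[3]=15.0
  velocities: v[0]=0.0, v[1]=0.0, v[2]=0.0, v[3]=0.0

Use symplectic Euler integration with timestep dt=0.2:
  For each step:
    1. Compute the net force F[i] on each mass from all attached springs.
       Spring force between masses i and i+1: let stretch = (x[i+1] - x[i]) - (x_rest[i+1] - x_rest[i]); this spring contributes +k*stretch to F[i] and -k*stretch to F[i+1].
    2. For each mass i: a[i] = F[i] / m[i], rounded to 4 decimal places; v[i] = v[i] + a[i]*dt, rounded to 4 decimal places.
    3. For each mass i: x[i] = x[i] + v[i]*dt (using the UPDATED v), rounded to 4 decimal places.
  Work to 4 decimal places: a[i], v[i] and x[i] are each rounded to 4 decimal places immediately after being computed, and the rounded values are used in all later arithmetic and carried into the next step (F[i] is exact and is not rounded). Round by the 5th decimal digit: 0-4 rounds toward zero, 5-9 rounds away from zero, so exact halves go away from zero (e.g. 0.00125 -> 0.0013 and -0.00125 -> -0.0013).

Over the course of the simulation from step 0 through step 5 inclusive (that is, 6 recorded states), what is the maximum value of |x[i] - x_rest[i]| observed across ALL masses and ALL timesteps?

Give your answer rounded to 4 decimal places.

Answer: 1.2928

Derivation:
Step 0: x=[5.0000 7.0000 13.0000 15.0000] v=[0.0000 0.0000 0.0000 0.0000]
Step 1: x=[4.6800 7.6400 12.3600 15.3200] v=[-1.6000 3.2000 -3.2000 1.6000]
Step 2: x=[4.1936 8.5616 11.4384 15.8064] v=[-2.4320 4.6080 -4.6080 2.4320]
Step 3: x=[3.7661 9.2446 10.7554 16.2339] v=[-2.1376 3.4150 -3.4150 2.1376]
Step 4: x=[3.5751 9.2928 10.7072 16.4249] v=[-0.9548 0.2408 -0.2408 0.9548]
Step 5: x=[3.6590 8.6524 11.3476 16.3410] v=[0.4194 -3.2018 3.2018 -0.4194]
Max displacement = 1.2928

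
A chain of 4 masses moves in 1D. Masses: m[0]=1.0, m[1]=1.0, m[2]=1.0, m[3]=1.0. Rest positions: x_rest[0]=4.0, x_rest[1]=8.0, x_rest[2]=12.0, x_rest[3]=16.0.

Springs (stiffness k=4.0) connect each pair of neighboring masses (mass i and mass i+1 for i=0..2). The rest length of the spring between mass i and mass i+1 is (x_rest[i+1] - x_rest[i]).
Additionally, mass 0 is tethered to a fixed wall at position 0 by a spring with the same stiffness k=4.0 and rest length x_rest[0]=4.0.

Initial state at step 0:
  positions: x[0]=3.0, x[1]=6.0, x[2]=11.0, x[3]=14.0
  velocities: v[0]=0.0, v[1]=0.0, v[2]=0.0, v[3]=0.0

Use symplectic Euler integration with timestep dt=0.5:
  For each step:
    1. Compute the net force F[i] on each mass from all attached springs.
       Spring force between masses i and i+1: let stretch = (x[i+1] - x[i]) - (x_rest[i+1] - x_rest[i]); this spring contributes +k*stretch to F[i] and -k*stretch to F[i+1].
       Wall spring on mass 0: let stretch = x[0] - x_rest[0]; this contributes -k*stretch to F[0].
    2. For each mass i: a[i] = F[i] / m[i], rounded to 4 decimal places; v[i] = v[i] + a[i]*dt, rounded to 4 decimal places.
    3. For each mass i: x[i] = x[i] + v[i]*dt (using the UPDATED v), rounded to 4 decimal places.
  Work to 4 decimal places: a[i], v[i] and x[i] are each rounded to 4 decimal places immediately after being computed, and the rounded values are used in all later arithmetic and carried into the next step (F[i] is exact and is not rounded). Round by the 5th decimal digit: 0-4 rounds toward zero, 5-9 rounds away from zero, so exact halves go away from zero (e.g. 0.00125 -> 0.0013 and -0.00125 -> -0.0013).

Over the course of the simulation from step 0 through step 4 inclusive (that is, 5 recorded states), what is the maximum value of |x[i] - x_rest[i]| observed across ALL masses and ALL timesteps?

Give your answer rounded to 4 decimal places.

Answer: 3.0000

Derivation:
Step 0: x=[3.0000 6.0000 11.0000 14.0000] v=[0.0000 0.0000 0.0000 0.0000]
Step 1: x=[3.0000 8.0000 9.0000 15.0000] v=[0.0000 4.0000 -4.0000 2.0000]
Step 2: x=[5.0000 6.0000 12.0000 14.0000] v=[4.0000 -4.0000 6.0000 -2.0000]
Step 3: x=[3.0000 9.0000 11.0000 15.0000] v=[-4.0000 6.0000 -2.0000 2.0000]
Step 4: x=[4.0000 8.0000 12.0000 16.0000] v=[2.0000 -2.0000 2.0000 2.0000]
Max displacement = 3.0000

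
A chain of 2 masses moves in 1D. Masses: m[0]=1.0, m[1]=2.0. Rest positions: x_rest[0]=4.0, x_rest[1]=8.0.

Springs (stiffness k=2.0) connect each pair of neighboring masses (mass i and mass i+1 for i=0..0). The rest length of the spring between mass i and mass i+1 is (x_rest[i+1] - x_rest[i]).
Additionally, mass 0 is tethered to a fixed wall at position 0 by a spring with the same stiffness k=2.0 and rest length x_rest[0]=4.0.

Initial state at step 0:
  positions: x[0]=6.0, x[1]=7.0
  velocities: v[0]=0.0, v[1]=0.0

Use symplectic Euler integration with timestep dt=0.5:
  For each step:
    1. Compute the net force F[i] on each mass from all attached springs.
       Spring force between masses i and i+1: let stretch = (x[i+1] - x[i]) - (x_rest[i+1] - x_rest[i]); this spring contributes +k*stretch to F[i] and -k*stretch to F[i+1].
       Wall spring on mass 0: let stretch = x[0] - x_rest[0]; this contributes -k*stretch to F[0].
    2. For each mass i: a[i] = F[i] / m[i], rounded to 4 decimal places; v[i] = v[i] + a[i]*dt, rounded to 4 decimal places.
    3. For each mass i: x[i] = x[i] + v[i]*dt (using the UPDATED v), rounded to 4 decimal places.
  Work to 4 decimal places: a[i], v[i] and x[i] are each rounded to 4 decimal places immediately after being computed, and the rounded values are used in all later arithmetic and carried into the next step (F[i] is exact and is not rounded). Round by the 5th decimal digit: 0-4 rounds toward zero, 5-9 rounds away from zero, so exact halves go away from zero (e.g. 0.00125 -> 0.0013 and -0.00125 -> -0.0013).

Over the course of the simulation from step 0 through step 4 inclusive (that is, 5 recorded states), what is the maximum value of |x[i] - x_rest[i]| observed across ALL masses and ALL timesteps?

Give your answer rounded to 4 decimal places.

Step 0: x=[6.0000 7.0000] v=[0.0000 0.0000]
Step 1: x=[3.5000 7.7500] v=[-5.0000 1.5000]
Step 2: x=[1.3750 8.4375] v=[-4.2500 1.3750]
Step 3: x=[2.0938 8.3594] v=[1.4375 -0.1563]
Step 4: x=[4.8985 7.7149] v=[5.6093 -1.2891]
Max displacement = 2.6250

Answer: 2.6250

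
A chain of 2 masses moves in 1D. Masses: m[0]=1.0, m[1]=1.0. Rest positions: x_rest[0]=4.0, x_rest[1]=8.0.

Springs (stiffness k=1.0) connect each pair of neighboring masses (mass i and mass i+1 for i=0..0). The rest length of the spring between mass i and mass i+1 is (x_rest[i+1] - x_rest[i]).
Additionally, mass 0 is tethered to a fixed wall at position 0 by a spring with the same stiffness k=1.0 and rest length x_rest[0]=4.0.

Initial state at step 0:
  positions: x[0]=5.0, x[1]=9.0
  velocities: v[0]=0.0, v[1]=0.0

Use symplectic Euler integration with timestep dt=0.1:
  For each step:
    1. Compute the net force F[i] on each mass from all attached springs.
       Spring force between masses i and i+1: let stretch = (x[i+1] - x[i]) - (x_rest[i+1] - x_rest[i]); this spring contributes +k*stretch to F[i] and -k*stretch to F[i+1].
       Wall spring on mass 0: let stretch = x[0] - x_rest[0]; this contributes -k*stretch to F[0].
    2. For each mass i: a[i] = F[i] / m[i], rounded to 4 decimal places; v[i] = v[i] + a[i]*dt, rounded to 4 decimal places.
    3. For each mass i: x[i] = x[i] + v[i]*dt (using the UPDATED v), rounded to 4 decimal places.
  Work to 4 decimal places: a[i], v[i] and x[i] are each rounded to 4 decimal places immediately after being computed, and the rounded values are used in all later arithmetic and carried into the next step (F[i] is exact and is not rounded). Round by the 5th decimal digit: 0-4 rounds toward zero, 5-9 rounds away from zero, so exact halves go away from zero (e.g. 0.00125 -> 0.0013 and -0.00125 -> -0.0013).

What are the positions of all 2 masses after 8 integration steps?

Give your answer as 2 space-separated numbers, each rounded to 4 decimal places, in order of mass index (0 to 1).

Step 0: x=[5.0000 9.0000] v=[0.0000 0.0000]
Step 1: x=[4.9900 9.0000] v=[-0.1000 0.0000]
Step 2: x=[4.9702 8.9999] v=[-0.1980 -0.0010]
Step 3: x=[4.9410 8.9995] v=[-0.2921 -0.0040]
Step 4: x=[4.9030 8.9985] v=[-0.3804 -0.0099]
Step 5: x=[4.8569 8.9966] v=[-0.4612 -0.0195]
Step 6: x=[4.8036 8.9933] v=[-0.5329 -0.0335]
Step 7: x=[4.7442 8.9881] v=[-0.5943 -0.0525]
Step 8: x=[4.6798 8.9804] v=[-0.6443 -0.0769]

Answer: 4.6798 8.9804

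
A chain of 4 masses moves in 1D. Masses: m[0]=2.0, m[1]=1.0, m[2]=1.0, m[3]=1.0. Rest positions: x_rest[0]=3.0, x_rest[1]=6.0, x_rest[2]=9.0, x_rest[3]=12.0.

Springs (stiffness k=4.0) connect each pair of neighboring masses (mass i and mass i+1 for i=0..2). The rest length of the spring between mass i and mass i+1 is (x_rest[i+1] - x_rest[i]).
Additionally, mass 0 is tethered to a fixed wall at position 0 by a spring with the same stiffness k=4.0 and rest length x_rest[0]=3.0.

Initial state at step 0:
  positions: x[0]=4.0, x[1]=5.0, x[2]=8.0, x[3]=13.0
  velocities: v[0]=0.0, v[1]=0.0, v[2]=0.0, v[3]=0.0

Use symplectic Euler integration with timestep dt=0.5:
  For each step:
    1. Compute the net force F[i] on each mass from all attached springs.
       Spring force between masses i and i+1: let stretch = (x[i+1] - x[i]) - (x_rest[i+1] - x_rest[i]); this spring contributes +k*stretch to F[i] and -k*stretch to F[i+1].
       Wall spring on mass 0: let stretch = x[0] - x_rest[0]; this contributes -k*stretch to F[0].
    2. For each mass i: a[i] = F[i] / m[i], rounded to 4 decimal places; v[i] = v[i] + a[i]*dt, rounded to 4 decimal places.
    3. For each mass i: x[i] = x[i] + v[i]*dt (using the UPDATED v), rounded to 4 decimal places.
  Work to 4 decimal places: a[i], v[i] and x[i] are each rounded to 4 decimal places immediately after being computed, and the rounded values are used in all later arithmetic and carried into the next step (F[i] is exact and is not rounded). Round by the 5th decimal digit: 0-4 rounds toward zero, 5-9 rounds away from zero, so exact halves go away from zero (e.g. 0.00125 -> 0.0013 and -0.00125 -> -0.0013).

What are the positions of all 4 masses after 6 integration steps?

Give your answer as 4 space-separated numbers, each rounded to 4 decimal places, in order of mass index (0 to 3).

Step 0: x=[4.0000 5.0000 8.0000 13.0000] v=[0.0000 0.0000 0.0000 0.0000]
Step 1: x=[2.5000 7.0000 10.0000 11.0000] v=[-3.0000 4.0000 4.0000 -4.0000]
Step 2: x=[2.0000 7.5000 10.0000 11.0000] v=[-1.0000 1.0000 0.0000 0.0000]
Step 3: x=[3.2500 5.0000 8.5000 13.0000] v=[2.5000 -5.0000 -3.0000 4.0000]
Step 4: x=[3.7500 4.2500 8.0000 13.5000] v=[1.0000 -1.5000 -1.0000 1.0000]
Step 5: x=[2.6250 6.7500 9.2500 11.5000] v=[-2.2500 5.0000 2.5000 -4.0000]
Step 6: x=[2.2500 7.6250 10.2500 10.2500] v=[-0.7500 1.7500 2.0000 -2.5000]

Answer: 2.2500 7.6250 10.2500 10.2500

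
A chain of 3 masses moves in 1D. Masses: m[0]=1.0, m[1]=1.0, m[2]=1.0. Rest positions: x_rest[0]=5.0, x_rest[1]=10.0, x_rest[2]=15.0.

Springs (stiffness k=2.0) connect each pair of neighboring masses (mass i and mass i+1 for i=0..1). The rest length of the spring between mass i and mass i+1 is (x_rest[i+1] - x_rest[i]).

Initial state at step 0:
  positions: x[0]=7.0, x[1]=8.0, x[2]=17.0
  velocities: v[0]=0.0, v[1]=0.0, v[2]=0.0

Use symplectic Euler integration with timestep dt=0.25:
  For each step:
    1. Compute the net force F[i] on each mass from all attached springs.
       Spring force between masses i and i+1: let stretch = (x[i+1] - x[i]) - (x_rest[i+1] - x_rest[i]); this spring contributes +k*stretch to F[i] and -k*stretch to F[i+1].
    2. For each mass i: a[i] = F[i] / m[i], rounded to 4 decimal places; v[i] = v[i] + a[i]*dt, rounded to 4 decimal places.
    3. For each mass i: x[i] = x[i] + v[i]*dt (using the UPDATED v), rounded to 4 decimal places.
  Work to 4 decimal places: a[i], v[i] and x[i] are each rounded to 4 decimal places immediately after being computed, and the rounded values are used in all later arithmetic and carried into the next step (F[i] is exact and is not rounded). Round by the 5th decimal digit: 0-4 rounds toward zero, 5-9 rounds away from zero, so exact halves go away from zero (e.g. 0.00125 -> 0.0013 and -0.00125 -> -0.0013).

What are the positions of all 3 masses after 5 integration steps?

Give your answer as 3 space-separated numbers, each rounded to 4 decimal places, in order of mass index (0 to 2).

Answer: 4.3212 13.3577 14.3212

Derivation:
Step 0: x=[7.0000 8.0000 17.0000] v=[0.0000 0.0000 0.0000]
Step 1: x=[6.5000 9.0000 16.5000] v=[-2.0000 4.0000 -2.0000]
Step 2: x=[5.6875 10.6250 15.6875] v=[-3.2500 6.5000 -3.2500]
Step 3: x=[4.8672 12.2656 14.8672] v=[-3.2813 6.5625 -3.2813]
Step 4: x=[4.3467 13.3066 14.3467] v=[-2.0821 4.1641 -2.0821]
Step 5: x=[4.3212 13.3577 14.3212] v=[-0.1022 0.2042 -0.1022]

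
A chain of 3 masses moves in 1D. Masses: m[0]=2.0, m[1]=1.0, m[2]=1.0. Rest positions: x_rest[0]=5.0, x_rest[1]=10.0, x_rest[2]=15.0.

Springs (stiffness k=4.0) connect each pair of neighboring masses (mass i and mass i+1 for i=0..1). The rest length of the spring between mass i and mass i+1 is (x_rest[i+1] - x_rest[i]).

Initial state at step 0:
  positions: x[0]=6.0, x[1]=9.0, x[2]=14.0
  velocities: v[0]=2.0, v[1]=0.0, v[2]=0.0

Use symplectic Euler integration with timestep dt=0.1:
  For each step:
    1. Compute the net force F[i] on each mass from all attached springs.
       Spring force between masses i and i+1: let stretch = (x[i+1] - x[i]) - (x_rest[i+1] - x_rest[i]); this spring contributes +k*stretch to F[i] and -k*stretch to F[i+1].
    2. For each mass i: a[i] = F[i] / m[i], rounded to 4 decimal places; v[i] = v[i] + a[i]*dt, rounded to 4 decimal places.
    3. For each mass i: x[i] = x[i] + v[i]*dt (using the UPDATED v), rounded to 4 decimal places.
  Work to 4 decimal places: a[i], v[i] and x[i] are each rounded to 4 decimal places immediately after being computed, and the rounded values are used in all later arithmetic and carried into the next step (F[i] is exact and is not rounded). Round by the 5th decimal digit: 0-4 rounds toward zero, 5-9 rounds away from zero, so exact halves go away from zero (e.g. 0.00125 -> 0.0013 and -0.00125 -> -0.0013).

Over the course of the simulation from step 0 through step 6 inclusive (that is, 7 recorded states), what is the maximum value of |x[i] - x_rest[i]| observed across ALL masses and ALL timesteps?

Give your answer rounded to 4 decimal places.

Answer: 1.4033

Derivation:
Step 0: x=[6.0000 9.0000 14.0000] v=[2.0000 0.0000 0.0000]
Step 1: x=[6.1600 9.0800 14.0000] v=[1.6000 0.8000 0.0000]
Step 2: x=[6.2784 9.2400 14.0032] v=[1.1840 1.6000 0.0320]
Step 3: x=[6.3560 9.4721 14.0159] v=[0.7763 2.3206 0.1267]
Step 4: x=[6.3960 9.7613 14.0468] v=[0.3995 2.8917 0.3092]
Step 5: x=[6.4033 10.0873 14.1063] v=[0.0726 3.2598 0.5950]
Step 6: x=[6.3842 10.4267 14.2050] v=[-0.1906 3.3938 0.9874]
Max displacement = 1.4033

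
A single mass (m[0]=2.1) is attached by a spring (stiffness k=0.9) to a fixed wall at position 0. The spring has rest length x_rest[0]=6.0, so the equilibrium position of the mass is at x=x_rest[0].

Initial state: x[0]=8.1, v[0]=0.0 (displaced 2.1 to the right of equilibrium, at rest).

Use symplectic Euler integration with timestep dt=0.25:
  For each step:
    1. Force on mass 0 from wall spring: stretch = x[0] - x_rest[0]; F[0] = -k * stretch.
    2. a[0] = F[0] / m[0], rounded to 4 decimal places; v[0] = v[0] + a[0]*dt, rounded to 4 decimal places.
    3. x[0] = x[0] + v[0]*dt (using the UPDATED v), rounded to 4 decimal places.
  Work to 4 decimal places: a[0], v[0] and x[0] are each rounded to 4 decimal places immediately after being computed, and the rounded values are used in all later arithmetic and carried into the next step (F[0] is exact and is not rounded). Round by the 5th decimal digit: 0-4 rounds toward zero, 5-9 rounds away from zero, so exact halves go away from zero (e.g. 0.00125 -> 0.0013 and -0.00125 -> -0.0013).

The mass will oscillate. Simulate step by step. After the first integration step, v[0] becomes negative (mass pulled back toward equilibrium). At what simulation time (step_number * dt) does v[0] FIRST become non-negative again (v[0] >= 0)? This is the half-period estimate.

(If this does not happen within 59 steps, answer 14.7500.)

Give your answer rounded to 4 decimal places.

Step 0: x=[8.1000] v=[0.0000]
Step 1: x=[8.0438] v=[-0.2250]
Step 2: x=[7.9328] v=[-0.4440]
Step 3: x=[7.7700] v=[-0.6511]
Step 4: x=[7.5598] v=[-0.8408]
Step 5: x=[7.3078] v=[-1.0079]
Step 6: x=[7.0208] v=[-1.1480]
Step 7: x=[6.7065] v=[-1.2574]
Step 8: x=[6.3732] v=[-1.3331]
Step 9: x=[6.0299] v=[-1.3731]
Step 10: x=[5.6858] v=[-1.3763]
Step 11: x=[5.3502] v=[-1.3426]
Step 12: x=[5.0320] v=[-1.2730]
Step 13: x=[4.7397] v=[-1.1693]
Step 14: x=[4.4811] v=[-1.0343]
Step 15: x=[4.2632] v=[-0.8716]
Step 16: x=[4.0918] v=[-0.6855]
Step 17: x=[3.9715] v=[-0.4811]
Step 18: x=[3.9056] v=[-0.2638]
Step 19: x=[3.8958] v=[-0.0394]
Step 20: x=[3.9423] v=[0.1861]
First v>=0 after going negative at step 20, time=5.0000

Answer: 5.0000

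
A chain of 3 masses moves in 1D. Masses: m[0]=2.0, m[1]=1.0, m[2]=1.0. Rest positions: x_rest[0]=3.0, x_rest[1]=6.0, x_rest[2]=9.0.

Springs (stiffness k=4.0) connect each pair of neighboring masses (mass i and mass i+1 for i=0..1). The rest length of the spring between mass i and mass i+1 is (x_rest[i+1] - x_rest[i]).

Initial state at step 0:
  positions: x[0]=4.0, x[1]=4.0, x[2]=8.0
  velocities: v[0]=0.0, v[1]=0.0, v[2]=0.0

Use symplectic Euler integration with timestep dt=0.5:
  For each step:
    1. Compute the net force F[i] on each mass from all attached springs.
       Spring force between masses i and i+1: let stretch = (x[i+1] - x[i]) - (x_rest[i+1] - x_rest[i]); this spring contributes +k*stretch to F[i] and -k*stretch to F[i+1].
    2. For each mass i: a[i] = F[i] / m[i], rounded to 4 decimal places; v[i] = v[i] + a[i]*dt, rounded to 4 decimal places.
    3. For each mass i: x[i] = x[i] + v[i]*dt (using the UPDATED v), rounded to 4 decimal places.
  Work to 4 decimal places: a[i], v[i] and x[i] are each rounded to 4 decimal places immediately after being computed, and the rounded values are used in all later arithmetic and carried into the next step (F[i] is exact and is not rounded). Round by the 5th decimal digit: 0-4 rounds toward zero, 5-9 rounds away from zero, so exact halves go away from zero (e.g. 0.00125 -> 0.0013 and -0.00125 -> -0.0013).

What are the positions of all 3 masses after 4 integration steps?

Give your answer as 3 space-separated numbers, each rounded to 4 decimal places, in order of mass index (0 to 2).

Step 0: x=[4.0000 4.0000 8.0000] v=[0.0000 0.0000 0.0000]
Step 1: x=[2.5000 8.0000 7.0000] v=[-3.0000 8.0000 -2.0000]
Step 2: x=[2.2500 5.5000 10.0000] v=[-0.5000 -5.0000 6.0000]
Step 3: x=[2.1250 4.2500 11.5000] v=[-0.2500 -2.5000 3.0000]
Step 4: x=[1.5625 8.1250 8.7500] v=[-1.1250 7.7500 -5.5000]

Answer: 1.5625 8.1250 8.7500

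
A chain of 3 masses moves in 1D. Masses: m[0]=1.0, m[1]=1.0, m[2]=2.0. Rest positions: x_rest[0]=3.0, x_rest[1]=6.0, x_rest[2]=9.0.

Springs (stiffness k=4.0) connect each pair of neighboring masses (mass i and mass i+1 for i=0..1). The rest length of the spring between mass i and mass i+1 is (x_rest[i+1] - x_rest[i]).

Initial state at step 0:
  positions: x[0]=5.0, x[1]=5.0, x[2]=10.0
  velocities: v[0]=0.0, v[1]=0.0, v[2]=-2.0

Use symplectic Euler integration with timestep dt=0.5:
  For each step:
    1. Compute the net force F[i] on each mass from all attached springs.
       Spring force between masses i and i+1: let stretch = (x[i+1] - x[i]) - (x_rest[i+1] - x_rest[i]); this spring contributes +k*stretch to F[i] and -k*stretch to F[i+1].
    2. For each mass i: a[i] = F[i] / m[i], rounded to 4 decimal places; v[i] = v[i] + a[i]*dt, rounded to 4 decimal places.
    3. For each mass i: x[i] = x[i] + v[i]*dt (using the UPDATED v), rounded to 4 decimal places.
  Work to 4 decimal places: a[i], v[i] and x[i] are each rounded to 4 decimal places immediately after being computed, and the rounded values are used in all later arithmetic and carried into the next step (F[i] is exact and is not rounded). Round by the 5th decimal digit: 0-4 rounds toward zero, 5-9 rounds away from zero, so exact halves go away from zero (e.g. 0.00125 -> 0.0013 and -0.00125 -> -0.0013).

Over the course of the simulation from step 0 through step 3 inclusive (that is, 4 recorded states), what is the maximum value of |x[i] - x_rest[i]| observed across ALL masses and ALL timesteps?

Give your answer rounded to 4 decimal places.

Step 0: x=[5.0000 5.0000 10.0000] v=[0.0000 0.0000 -2.0000]
Step 1: x=[2.0000 10.0000 8.0000] v=[-6.0000 10.0000 -4.0000]
Step 2: x=[4.0000 5.0000 8.5000] v=[4.0000 -10.0000 1.0000]
Step 3: x=[4.0000 2.5000 8.7500] v=[0.0000 -5.0000 0.5000]
Max displacement = 4.0000

Answer: 4.0000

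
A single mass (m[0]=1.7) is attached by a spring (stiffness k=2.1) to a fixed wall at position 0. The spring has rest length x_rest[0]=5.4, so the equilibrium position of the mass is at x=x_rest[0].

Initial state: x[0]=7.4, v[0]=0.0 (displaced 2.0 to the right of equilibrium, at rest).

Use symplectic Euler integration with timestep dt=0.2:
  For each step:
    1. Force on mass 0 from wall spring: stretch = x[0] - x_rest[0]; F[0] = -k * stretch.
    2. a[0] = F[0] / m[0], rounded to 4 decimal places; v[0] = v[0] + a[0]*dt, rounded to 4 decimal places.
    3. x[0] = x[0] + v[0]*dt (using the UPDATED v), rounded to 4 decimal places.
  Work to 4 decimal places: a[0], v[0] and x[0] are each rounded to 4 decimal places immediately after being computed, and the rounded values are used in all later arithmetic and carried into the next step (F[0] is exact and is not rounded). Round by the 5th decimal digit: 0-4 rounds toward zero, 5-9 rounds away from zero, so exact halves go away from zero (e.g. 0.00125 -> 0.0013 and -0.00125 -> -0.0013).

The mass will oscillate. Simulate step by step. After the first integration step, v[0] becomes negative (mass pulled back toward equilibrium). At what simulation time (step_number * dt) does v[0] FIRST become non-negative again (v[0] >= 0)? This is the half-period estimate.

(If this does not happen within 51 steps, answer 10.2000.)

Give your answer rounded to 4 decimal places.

Step 0: x=[7.4000] v=[0.0000]
Step 1: x=[7.3012] v=[-0.4941]
Step 2: x=[7.1084] v=[-0.9638]
Step 3: x=[6.8312] v=[-1.3859]
Step 4: x=[6.4833] v=[-1.7395]
Step 5: x=[6.0819] v=[-2.0071]
Step 6: x=[5.6468] v=[-2.1756]
Step 7: x=[5.1995] v=[-2.2366]
Step 8: x=[4.7621] v=[-2.1871]
Step 9: x=[4.3562] v=[-2.0295]
Step 10: x=[4.0019] v=[-1.7716]
Step 11: x=[3.7167] v=[-1.4262]
Step 12: x=[3.5146] v=[-1.0103]
Step 13: x=[3.4057] v=[-0.5445]
Step 14: x=[3.3953] v=[-0.0518]
Step 15: x=[3.4840] v=[0.4435]
First v>=0 after going negative at step 15, time=3.0000

Answer: 3.0000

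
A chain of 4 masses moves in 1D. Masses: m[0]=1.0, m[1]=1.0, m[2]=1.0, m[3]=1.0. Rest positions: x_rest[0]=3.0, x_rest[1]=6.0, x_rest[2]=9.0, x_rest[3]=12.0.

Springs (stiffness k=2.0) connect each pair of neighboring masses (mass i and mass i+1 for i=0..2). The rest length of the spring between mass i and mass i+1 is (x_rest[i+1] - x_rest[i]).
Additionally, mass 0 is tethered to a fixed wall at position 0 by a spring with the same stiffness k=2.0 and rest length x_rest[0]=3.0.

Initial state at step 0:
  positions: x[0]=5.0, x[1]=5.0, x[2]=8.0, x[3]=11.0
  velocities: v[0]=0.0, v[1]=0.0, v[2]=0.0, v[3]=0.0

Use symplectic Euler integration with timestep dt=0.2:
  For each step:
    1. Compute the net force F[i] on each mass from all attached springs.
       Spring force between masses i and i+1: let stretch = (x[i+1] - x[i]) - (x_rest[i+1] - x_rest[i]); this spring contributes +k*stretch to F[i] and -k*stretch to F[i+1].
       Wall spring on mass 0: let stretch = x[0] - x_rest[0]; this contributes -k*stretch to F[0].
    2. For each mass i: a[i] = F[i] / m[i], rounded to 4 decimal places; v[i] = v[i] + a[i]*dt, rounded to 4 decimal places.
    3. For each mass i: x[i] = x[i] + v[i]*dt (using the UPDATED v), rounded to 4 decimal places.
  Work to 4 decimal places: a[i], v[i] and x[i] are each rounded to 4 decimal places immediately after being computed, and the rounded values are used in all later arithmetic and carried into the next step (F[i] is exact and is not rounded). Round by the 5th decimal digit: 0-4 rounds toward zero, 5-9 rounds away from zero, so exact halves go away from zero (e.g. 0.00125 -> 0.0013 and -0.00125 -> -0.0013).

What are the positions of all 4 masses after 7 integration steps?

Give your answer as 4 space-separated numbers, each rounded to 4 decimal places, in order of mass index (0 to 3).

Answer: 0.9892 6.1484 9.0372 11.2066

Derivation:
Step 0: x=[5.0000 5.0000 8.0000 11.0000] v=[0.0000 0.0000 0.0000 0.0000]
Step 1: x=[4.6000 5.2400 8.0000 11.0000] v=[-2.0000 1.2000 0.0000 0.0000]
Step 2: x=[3.8832 5.6496 8.0192 11.0000] v=[-3.5840 2.0480 0.0960 0.0000]
Step 3: x=[2.9971 6.1075 8.0873 11.0015] v=[-4.4307 2.2893 0.3405 0.0077]
Step 4: x=[2.1200 6.4749 8.2302 11.0099] v=[-4.3854 1.8371 0.7143 0.0420]
Step 5: x=[1.4217 6.6344 8.4550 11.0359] v=[-3.4914 0.7973 1.1241 0.1301]
Step 6: x=[1.0267 6.5225 8.7406 11.0954] v=[-1.9750 -0.5595 1.4282 0.2977]
Step 7: x=[0.9892 6.1484 9.0372 11.2066] v=[-0.1874 -1.8706 1.4829 0.5558]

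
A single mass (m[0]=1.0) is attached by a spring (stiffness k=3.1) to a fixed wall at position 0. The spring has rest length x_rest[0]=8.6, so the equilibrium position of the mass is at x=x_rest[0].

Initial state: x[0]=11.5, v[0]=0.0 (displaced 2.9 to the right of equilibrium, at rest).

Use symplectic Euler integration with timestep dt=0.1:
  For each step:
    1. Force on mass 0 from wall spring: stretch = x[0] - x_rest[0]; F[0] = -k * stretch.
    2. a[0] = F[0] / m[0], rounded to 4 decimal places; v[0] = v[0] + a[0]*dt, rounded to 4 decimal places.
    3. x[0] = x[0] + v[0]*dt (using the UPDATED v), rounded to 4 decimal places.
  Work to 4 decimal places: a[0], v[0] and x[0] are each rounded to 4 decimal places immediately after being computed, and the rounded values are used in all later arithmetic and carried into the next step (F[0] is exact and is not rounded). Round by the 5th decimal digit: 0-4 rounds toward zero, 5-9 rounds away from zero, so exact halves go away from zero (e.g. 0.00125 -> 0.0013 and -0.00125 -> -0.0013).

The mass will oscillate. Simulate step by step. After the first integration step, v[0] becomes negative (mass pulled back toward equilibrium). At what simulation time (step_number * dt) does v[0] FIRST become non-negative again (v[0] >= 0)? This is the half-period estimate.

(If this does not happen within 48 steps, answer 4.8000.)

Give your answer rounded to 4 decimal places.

Step 0: x=[11.5000] v=[0.0000]
Step 1: x=[11.4101] v=[-0.8990]
Step 2: x=[11.2331] v=[-1.7701]
Step 3: x=[10.9745] v=[-2.5864]
Step 4: x=[10.6423] v=[-3.3225]
Step 5: x=[10.2467] v=[-3.9556]
Step 6: x=[9.8001] v=[-4.4661]
Step 7: x=[9.3163] v=[-4.8381]
Step 8: x=[8.8103] v=[-5.0602]
Step 9: x=[8.2978] v=[-5.1254]
Step 10: x=[7.7946] v=[-5.0317]
Step 11: x=[7.3164] v=[-4.7820]
Step 12: x=[6.8780] v=[-4.3841]
Step 13: x=[6.4930] v=[-3.8503]
Step 14: x=[6.1733] v=[-3.1971]
Step 15: x=[5.9288] v=[-2.4448]
Step 16: x=[5.7671] v=[-1.6167]
Step 17: x=[5.6933] v=[-0.7385]
Step 18: x=[5.7096] v=[0.1626]
First v>=0 after going negative at step 18, time=1.8000

Answer: 1.8000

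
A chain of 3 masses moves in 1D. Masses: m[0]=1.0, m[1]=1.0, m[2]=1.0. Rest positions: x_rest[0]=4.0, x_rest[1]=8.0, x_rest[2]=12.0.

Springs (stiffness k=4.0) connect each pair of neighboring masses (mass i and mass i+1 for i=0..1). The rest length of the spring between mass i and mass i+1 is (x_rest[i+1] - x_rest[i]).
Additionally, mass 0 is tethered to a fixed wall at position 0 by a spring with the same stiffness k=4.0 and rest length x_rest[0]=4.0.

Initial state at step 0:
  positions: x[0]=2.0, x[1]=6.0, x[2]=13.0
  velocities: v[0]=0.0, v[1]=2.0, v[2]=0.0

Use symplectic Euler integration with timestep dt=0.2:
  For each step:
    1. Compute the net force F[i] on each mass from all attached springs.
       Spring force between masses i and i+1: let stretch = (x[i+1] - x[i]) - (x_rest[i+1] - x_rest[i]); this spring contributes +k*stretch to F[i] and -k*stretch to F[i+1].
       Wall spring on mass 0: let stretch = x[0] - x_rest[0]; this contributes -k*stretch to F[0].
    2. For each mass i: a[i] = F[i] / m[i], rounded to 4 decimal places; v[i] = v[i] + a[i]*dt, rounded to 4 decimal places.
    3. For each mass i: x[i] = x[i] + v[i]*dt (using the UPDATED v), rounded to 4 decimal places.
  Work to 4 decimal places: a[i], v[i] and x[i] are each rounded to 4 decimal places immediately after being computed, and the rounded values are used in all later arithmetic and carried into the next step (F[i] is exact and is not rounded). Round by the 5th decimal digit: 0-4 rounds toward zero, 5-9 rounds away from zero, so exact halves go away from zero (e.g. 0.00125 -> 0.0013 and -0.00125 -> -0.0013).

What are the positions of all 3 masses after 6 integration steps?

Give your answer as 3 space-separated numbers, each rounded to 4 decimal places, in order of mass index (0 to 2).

Answer: 6.5934 9.0036 11.0266

Derivation:
Step 0: x=[2.0000 6.0000 13.0000] v=[0.0000 2.0000 0.0000]
Step 1: x=[2.3200 6.8800 12.5200] v=[1.6000 4.4000 -2.4000]
Step 2: x=[2.9984 7.9328 11.7776] v=[3.3920 5.2640 -3.7120]
Step 3: x=[3.9866 8.8113 11.0600] v=[4.9408 4.3923 -3.5878]
Step 4: x=[5.1089 9.2776 10.6226] v=[5.6113 2.3315 -2.1868]
Step 5: x=[6.0807 9.2921 10.6100] v=[4.8591 0.0725 -0.0628]
Step 6: x=[6.5934 9.0036 11.0266] v=[2.5637 -1.4423 2.0829]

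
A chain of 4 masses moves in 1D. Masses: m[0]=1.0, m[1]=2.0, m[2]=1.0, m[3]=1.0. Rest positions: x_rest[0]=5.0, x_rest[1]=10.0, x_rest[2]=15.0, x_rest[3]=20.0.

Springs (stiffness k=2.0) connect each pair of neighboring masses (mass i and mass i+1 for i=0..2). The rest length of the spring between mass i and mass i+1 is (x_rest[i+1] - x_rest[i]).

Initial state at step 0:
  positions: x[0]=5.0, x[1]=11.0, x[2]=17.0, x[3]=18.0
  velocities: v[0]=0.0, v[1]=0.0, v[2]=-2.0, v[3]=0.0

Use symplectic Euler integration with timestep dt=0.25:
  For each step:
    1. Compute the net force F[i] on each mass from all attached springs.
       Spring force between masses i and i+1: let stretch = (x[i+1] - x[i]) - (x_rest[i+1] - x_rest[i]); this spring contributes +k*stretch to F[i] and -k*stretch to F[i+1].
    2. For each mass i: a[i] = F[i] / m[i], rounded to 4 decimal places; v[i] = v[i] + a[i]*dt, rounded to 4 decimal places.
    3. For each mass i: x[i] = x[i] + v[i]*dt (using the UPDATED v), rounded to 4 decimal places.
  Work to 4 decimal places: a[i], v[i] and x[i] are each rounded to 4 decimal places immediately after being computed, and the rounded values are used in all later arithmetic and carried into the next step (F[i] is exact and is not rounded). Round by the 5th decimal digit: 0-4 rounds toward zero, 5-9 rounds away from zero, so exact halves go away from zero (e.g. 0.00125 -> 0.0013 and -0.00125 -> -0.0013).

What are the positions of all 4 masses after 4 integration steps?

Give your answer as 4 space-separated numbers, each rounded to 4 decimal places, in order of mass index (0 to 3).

Step 0: x=[5.0000 11.0000 17.0000 18.0000] v=[0.0000 0.0000 -2.0000 0.0000]
Step 1: x=[5.1250 11.0000 15.8750 18.5000] v=[0.5000 0.0000 -4.5000 2.0000]
Step 2: x=[5.3594 10.9375 14.4688 19.2969] v=[0.9375 -0.2500 -5.6250 3.1875]
Step 3: x=[5.6661 10.7471 13.2247 20.1153] v=[1.2266 -0.7617 -4.9766 3.2735]
Step 4: x=[5.9829 10.3940 12.5322 20.6974] v=[1.2671 -1.4126 -2.7701 2.3282]

Answer: 5.9829 10.3940 12.5322 20.6974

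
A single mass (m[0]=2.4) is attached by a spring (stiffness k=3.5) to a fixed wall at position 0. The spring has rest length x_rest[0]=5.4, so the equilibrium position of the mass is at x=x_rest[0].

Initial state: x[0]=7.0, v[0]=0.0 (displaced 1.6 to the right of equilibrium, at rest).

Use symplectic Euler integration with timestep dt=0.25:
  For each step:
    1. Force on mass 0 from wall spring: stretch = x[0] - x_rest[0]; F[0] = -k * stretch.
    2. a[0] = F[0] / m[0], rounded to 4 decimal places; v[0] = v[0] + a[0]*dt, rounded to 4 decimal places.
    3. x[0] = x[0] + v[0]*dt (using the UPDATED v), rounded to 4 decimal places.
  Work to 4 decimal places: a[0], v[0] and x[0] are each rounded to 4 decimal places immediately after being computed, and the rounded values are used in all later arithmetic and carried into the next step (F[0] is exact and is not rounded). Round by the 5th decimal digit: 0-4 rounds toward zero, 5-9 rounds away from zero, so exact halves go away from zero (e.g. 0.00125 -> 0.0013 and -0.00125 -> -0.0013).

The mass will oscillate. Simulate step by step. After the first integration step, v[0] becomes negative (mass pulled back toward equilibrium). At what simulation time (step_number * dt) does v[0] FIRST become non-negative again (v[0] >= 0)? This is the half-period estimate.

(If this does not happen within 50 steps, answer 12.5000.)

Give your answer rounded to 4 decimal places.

Step 0: x=[7.0000] v=[0.0000]
Step 1: x=[6.8542] v=[-0.5833]
Step 2: x=[6.5758] v=[-1.1135]
Step 3: x=[6.1903] v=[-1.5422]
Step 4: x=[5.7327] v=[-1.8303]
Step 5: x=[5.2448] v=[-1.9516]
Step 6: x=[4.7711] v=[-1.8950]
Step 7: x=[4.3547] v=[-1.6657]
Step 8: x=[4.0336] v=[-1.2846]
Step 9: x=[3.8370] v=[-0.7864]
Step 10: x=[3.7829] v=[-0.2166]
Step 11: x=[3.8762] v=[0.3730]
First v>=0 after going negative at step 11, time=2.7500

Answer: 2.7500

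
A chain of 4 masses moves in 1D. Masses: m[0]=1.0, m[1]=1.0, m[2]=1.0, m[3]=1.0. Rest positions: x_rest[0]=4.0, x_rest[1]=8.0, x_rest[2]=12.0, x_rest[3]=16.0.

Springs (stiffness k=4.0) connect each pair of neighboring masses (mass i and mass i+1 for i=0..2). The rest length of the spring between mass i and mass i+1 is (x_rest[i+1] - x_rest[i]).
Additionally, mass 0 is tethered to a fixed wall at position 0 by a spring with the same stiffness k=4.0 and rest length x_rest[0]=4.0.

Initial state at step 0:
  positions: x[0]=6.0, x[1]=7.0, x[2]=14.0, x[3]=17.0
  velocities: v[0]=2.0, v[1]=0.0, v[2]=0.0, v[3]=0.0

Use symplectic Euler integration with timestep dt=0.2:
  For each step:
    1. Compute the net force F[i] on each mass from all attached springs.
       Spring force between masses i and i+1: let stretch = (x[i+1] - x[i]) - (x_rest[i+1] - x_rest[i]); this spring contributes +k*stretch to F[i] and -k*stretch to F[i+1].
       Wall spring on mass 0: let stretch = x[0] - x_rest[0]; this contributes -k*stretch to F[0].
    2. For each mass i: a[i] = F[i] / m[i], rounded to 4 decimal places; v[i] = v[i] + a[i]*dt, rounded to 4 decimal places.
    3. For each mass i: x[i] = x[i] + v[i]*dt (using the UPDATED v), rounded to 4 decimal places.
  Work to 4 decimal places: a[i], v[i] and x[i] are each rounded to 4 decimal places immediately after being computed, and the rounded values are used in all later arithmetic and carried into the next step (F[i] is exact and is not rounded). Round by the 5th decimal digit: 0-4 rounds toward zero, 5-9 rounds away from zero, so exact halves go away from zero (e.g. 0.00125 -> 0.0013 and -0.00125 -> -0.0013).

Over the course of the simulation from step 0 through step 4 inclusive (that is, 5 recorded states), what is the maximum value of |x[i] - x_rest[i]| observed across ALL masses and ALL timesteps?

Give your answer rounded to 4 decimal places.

Step 0: x=[6.0000 7.0000 14.0000 17.0000] v=[2.0000 0.0000 0.0000 0.0000]
Step 1: x=[5.6000 7.9600 13.3600 17.1600] v=[-2.0000 4.8000 -3.2000 0.8000]
Step 2: x=[4.6816 9.4064 12.4640 17.3520] v=[-4.5920 7.2320 -4.4800 0.9600]
Step 3: x=[3.7701 10.5860 11.8609 17.4019] v=[-4.5574 5.8982 -3.0157 0.2496]
Step 4: x=[3.3459 10.8791 11.9403 17.2053] v=[-2.1208 1.4654 0.3972 -0.9832]
Max displacement = 2.8791

Answer: 2.8791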